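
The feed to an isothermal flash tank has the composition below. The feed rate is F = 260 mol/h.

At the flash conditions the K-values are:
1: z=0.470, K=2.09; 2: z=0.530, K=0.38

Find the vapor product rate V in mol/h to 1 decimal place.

V = 70.7 mol/h

Rachford–Rice: g(V/F) = Σ zᵢ(Kᵢ−1)/(1+V/F(Kᵢ−1)) = 0.
Check two-phase: ΣzᵢKᵢ = 1.184 > 1 and Σzᵢ/Kᵢ = 1.620 > 1, so g(0) = 0.184 > 0 and g(1) = -0.620 < 0.
Iterate (Newton) starting at V/F = 0.5:
  V/F = 0.500: g = -0.1446, g' = -0.662 → V/F = 0.281
  V/F = 0.281: g = -0.0060, g' = -0.626 → V/F = 0.272
Converged at V/F = 0.272.
Then V = V/F·F = 0.2718·260 = 70.7 mol/h and L = F − V = 189.3 mol/h.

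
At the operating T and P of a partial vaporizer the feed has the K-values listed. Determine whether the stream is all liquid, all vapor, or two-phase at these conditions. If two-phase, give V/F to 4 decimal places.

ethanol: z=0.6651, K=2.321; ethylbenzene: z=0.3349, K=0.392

ΣzᵢKᵢ = 1.6750; Σzᵢ/Kᵢ = 1.1409.
Both exceed 1, so a two-phase solution exists.
Rachford–Rice: g(ψ) = Σ zᵢ(Kᵢ−1)/(1+ψ(Kᵢ−1)) = 0.
Iterate (Newton) starting at ψ = 0.65:
  ψ = 0.6500: g = 0.13604, g' = -0.6744 → ψ = 0.8517
  ψ = 0.8517: g = -0.00887, g' = -0.7895 → ψ = 0.8405
  ψ = 0.8405: g = -0.00006, g' = -0.7784 → ψ = 0.8404
Converged at ψ = 0.8404.

two-phase, V/F = 0.8404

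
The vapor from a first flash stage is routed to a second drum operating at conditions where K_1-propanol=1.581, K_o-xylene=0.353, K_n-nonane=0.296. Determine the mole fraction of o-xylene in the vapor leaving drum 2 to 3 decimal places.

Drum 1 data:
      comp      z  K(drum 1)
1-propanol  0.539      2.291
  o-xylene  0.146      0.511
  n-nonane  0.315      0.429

y_o-xylene (drum 2) = 0.053

Drum 1:
Newton–Raphson from ψ₁ = 0.63:
  ψ₁ = 0.630: g = -0.0004, g' = -0.597 → ψ₁ = 0.629
Converged at ψ₁ = 0.629.
Drum-1 compositions:
  1-propanol: x = 0.297, y = 0.681
  o-xylene: x = 0.211, y = 0.108
  n-nonane: x = 0.492, y = 0.211
Drum-2 feed = drum-1 vapor: z₂ = (0.6813, 0.1078, 0.2109).
Drum 2:
Rachford–Rice: g(ψ₂) = Σ zᵢ(Kᵢ−1)/(1+ψ₂(Kᵢ−1)) = 0.
Check two-phase: ΣzᵢKᵢ = 1.178 > 1 and Σzᵢ/Kᵢ = 1.449 > 1, so g(0) = 0.178 > 0 and g(1) = -0.449 < 0.
Newton iteration, ψ₂⁰ = 0.59:
  ψ₂ = 0.590: g = -0.0720, g' = -0.551 → ψ₂ = 0.459
  ψ₂ = 0.459: g = -0.0063, g' = -0.463 → ψ₂ = 0.446
Converged at ψ₂ = 0.446.
  1-propanol: x = 0.541, y = 0.856
  o-xylene: x = 0.151, y = 0.053
  n-nonane: x = 0.307, y = 0.091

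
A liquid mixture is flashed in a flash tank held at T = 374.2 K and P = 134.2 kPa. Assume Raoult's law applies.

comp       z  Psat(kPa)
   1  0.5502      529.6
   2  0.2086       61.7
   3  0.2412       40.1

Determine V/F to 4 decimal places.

Raoult's law: Kᵢ = Pᵢˢᵃᵗ/P = Pᵢˢᵃᵗ/134.2.
  K_1 = 529.6/134.2 = 3.946349, K_2 = 61.7/134.2 = 0.459762, K_3 = 40.1/134.2 = 0.298808
Material balance + equilibrium reduce to Σ zᵢ(Kᵢ−1)/(1+V/F(Kᵢ−1)) = 0.
Feasibility: ΣzᵢKᵢ = 2.3393, Σzᵢ/Kᵢ = 1.4003 — both > 1, two phases present.
Iterate (Newton) starting at V/F = 0.5:
  V/F = 0.5000: g = 0.24063, g' = -1.1764 → V/F = 0.7046
  V/F = 0.7046: g = 0.01082, g' = -1.1268 → V/F = 0.7142
  V/F = 0.7142: g = -0.00003, g' = -1.1329 → V/F = 0.7141
Converged at V/F = 0.7141.

V/F = 0.7141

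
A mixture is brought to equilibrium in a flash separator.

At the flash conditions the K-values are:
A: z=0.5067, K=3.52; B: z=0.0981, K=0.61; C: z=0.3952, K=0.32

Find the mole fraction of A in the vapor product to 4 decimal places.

Newton iteration, ψ⁰ = 0.49:
  ψ = 0.4900: g = 0.12104, g' = -1.0781 → ψ = 0.6023
  ψ = 0.6023: g = 0.00202, g' = -1.0573 → ψ = 0.6042
Converged at ψ = 0.6042.
Compositions from xᵢ = zᵢ/(1+ψ(Kᵢ−1)), yᵢ = Kᵢxᵢ:
  A: x = 0.2009, y = 0.7071
  B: x = 0.1283, y = 0.0783
  C: x = 0.6708, y = 0.2147

y_A = 0.7071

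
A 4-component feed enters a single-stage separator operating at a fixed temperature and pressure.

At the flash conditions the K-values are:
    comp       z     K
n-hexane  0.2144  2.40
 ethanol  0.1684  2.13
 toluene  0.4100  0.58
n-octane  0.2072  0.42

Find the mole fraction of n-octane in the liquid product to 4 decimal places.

Material balance + equilibrium reduce to Σ zᵢ(Kᵢ−1)/(1+V/F(Kᵢ−1)) = 0.
Feasibility: ΣzᵢKᵢ = 1.1981, Σzᵢ/Kᵢ = 1.3686 — both > 1, two phases present.
Newton–Raphson from V/F = 0.69:
  V/F = 0.6900: g = -0.18323, g' = -0.5137 → V/F = 0.3334
  V/F = 0.3334: g = -0.00634, g' = -0.5137 → V/F = 0.3210
  V/F = 0.3210: g = 0.00002, g' = -0.5177 → V/F = 0.3211
Converged at V/F = 0.3211.
Compositions from xᵢ = zᵢ/(1+V/F(Kᵢ−1)), yᵢ = Kᵢxᵢ:
  n-hexane: x = 0.1479, y = 0.3550
  ethanol: x = 0.1236, y = 0.2632
  toluene: x = 0.4739, y = 0.2749
  n-octane: x = 0.2546, y = 0.1069

x_n-octane = 0.2546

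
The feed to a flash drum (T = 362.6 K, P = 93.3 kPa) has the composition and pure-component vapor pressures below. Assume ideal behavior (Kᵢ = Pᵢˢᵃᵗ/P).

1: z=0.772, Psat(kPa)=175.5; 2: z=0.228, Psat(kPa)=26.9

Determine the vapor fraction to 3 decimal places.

ψ = 0.826

Raoult's law: Kᵢ = Pᵢˢᵃᵗ/P = Pᵢˢᵃᵗ/93.3.
  K_1 = 175.5/93.3 = 1.88103, K_2 = 26.9/93.3 = 0.28832
Let ψ = V/F and solve Σ zᵢ(Kᵢ−1)/(1+ψ(Kᵢ−1)) = 0.
Feasibility: ΣzᵢKᵢ = 1.518, Σzᵢ/Kᵢ = 1.201 — both > 1, two phases present.
Binary case is linear: z₁(K₁−1)(1+ψ(K₂−1)) + z₂(K₂−1)(1+ψ(K₁−1)) = 0
⇒ ψ = [z₁(K₁−1)+z₂(K₂−1)] / [−(K₁−1)(K₂−1)] = 0.5179/0.6270 = 0.826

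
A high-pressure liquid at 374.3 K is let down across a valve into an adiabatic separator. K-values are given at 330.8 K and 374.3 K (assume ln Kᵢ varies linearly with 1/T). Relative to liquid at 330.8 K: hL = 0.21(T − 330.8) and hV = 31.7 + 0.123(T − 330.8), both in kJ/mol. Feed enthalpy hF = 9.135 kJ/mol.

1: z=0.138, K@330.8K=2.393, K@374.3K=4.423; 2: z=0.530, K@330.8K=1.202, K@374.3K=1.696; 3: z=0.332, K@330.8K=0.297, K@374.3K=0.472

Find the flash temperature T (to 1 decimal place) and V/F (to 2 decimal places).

Adiabatic flash: solve Rachford–Rice at each trial T, then check hF = ψ·hV(T) + (1−ψ)·hL(T).
  T = 330.8 K: K = (2.393, 1.202, 0.297), RR gives ψ = 0.155, H_out = 4.911 kJ/mol
  T = 374.3 K: K = (4.423, 1.696, 0.472), RR gives ψ = 0.916, H_out = 34.706 kJ/mol
  T = 352.6 K: K = (3.318, 1.444, 0.380), RR gives ψ = 0.584, H_out = 21.981 kJ/mol
  T = 341.7 K: K = (2.832, 1.321, 0.337), RR gives ψ = 0.394, H_out = 14.415 kJ/mol
  T = 336.2 K: K = (2.605, 1.261, 0.317), RR gives ψ = 0.282, H_out = 9.948 kJ/mol
  T = 333.5 K: K = (2.498, 1.231, 0.307), RR gives ψ = 0.221, H_out = 7.524 kJ/mol
  T = 334.9 K: K = (2.553, 1.246, 0.312), RR gives ψ = 0.253, H_out = 8.802 kJ/mol
Linear interpolation between T = 334.9 (H_out = 8.802) and T = 336.2 (H_out = 9.948) on hF = 9.135 gives T ≈ 335.3 K, at which ψ = 0.26.

T = 335.3 K, V/F = 0.26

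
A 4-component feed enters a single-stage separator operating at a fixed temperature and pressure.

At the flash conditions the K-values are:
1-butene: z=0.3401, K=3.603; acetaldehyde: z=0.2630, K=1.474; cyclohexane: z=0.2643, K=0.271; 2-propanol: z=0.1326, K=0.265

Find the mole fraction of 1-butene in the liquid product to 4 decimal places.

Let ψ = V/F and solve Σ zᵢ(Kᵢ−1)/(1+ψ(Kᵢ−1)) = 0.
g(0) = ΣzᵢKᵢ − 1 = 0.7198 and g(1) = 1 − Σzᵢ/Kᵢ = -0.7485, so a root lies in (0, 1).
Iterate (Newton) starting at ψ = 0.43:
  ψ = 0.4300: g = 0.09813, g' = -1.0050 → ψ = 0.5276
  ψ = 0.5276: g = 0.00039, g' = -1.0090 → ψ = 0.5280
Converged at ψ = 0.5280.
Compositions from xᵢ = zᵢ/(1+ψ(Kᵢ−1)), yᵢ = Kᵢxᵢ:
  1-butene: x = 0.1432, y = 0.5161
  acetaldehyde: x = 0.2104, y = 0.3101
  cyclohexane: x = 0.4297, y = 0.1165
  2-propanol: x = 0.2167, y = 0.0574

x_1-butene = 0.1432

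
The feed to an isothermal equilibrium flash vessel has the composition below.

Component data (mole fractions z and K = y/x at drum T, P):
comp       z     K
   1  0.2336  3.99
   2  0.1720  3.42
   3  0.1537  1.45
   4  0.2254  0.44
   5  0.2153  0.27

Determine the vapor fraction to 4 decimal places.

ψ = 0.6045

Newton iteration, ψ⁰ = 0.5:
  ψ = 0.5000: g = 0.10193, g' = -0.9834 → ψ = 0.6037
  ψ = 0.6037: g = 0.00087, g' = -0.9791 → ψ = 0.6045
Converged at ψ = 0.6045.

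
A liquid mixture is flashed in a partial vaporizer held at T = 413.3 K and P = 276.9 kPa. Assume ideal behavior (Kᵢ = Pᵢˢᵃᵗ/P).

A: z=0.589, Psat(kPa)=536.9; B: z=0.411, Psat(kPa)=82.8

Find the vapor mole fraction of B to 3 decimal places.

Raoult's law: Kᵢ = Pᵢˢᵃᵗ/P = Pᵢˢᵃᵗ/276.9.
  K_A = 536.9/276.9 = 1.93897, K_B = 82.8/276.9 = 0.29902
Let ψ = V/F and solve Σ zᵢ(Kᵢ−1)/(1+ψ(Kᵢ−1)) = 0.
g(0) = ΣzᵢKᵢ − 1 = 0.265 and g(1) = 1 − Σzᵢ/Kᵢ = -0.678, so a root lies in (0, 1).
Binary case is linear: z₁(K₁−1)(1+ψ(K₂−1)) + z₂(K₂−1)(1+ψ(K₁−1)) = 0
⇒ ψ = [z₁(K₁−1)+z₂(K₂−1)] / [−(K₁−1)(K₂−1)] = 0.2650/0.6582 = 0.403
Compositions from xᵢ = zᵢ/(1+ψ(Kᵢ−1)), yᵢ = Kᵢxᵢ:
  A: x = 0.427, y = 0.829
  B: x = 0.573, y = 0.171

y_B = 0.171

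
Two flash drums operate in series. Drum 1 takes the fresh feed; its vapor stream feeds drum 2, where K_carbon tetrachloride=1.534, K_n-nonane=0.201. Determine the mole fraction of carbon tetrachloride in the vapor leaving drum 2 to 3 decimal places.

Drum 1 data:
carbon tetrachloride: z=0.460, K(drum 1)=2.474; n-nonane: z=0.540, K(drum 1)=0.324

Drum 1:
Material balance + equilibrium reduce to Σ zᵢ(Kᵢ−1)/(1+ψ₁(Kᵢ−1)) = 0.
Feasibility: ΣzᵢKᵢ = 1.313, Σzᵢ/Kᵢ = 1.853 — both > 1, two phases present.
Newton iteration, ψ₁⁰ = 0.5:
  ψ₁ = 0.500: g = -0.1611, g' = -0.894 → ψ₁ = 0.320
  ψ₁ = 0.320: g = -0.0050, g' = -0.863 → ψ₁ = 0.314
Converged at ψ₁ = 0.314.
Drum-1 compositions:
  carbon tetrachloride: x = 0.314, y = 0.778
  n-nonane: x = 0.686, y = 0.222
Drum-2 feed = drum-1 vapor: z₂ = (0.7779, 0.2221).
Drum 2:
Material balance + equilibrium reduce to Σ zᵢ(Kᵢ−1)/(1+ψ₂(Kᵢ−1)) = 0.
g(0) = ΣzᵢKᵢ − 1 = 0.238 and g(1) = 1 − Σzᵢ/Kᵢ = -0.612, so a root lies in (0, 1).
Binary case is linear: z₁(K₁−1)(1+ψ₂(K₂−1)) + z₂(K₂−1)(1+ψ₂(K₁−1)) = 0
⇒ ψ₂ = [z₁(K₁−1)+z₂(K₂−1)] / [−(K₁−1)(K₂−1)] = 0.2379/0.4267 = 0.558
  carbon tetrachloride: x = 0.599, y = 0.919
  n-nonane: x = 0.401, y = 0.081

y_carbon tetrachloride (drum 2) = 0.919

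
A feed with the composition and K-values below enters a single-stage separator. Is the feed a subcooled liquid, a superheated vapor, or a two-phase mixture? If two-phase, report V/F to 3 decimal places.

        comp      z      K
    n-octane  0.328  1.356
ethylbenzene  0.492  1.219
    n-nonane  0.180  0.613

ΣzᵢKᵢ = 1.155; Σzᵢ/Kᵢ = 0.939.
Since Σzᵢ/Kᵢ < 1 the mixture is above its dew point — single vapor phase.

superheated vapor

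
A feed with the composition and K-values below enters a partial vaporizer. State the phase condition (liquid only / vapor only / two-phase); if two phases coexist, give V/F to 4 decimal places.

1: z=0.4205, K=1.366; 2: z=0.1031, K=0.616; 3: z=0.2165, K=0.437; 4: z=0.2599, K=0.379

liquid only

ΣzᵢKᵢ = 0.8310; Σzᵢ/Kᵢ = 1.6564.
Since ΣzᵢKᵢ < 1 the mixture is below its bubble point — single liquid phase.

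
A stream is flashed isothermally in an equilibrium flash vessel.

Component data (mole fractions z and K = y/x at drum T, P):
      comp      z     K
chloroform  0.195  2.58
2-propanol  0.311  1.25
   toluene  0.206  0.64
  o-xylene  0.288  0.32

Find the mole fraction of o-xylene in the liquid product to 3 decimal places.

x_o-xylene = 0.334

Iterate (Newton) starting at ψ = 0.43:
  ψ = 0.430: g = -0.1108, g' = -0.492 → ψ = 0.205
  ψ = 0.205: g = -0.0007, g' = -0.506 → ψ = 0.203
Converged at ψ = 0.203.
Compositions from xᵢ = zᵢ/(1+ψ(Kᵢ−1)), yᵢ = Kᵢxᵢ:
  chloroform: x = 0.148, y = 0.381
  2-propanol: x = 0.296, y = 0.370
  toluene: x = 0.222, y = 0.142
  o-xylene: x = 0.334, y = 0.107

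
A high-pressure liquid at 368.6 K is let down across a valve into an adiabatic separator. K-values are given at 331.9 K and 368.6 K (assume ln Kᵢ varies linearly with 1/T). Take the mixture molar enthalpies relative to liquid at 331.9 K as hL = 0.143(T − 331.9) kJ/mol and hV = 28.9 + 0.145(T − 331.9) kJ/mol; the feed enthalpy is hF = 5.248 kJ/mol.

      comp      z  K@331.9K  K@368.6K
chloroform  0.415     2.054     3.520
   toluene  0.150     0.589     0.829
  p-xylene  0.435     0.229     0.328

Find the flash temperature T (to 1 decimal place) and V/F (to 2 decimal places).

T = 337.4 K, V/F = 0.15

Adiabatic flash: solve Rachford–Rice at each trial T, then check hF = ψ·hV(T) + (1−ψ)·hL(T).
  T = 331.9 K: K = (2.054, 0.589, 0.229), RR gives ψ = 0.055, H_out = 1.595 kJ/mol
  T = 368.6 K: K = (3.520, 0.829, 0.328), RR gives ψ = 0.494, H_out = 19.569 kJ/mol
  T = 350.2 K: K = (2.725, 0.705, 0.277), RR gives ψ = 0.323, H_out = 11.967 kJ/mol
  T = 341.0 K: K = (2.373, 0.646, 0.252), RR gives ψ = 0.209, H_out = 7.336 kJ/mol
  T = 336.4 K: K = (2.208, 0.617, 0.240), RR gives ψ = 0.138, H_out = 4.628 kJ/mol
  T = 338.7 K: K = (2.290, 0.631, 0.246), RR gives ψ = 0.175, H_out = 6.024 kJ/mol
Linear interpolation between T = 336.4 (H_out = 4.628) and T = 338.7 (H_out = 6.024) on hF = 5.248 gives T ≈ 337.4 K, at which ψ = 0.15.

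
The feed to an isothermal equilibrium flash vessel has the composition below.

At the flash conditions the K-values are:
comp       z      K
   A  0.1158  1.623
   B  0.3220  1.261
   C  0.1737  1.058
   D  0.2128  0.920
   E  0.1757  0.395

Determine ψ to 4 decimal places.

ψ = 0.3088

Rachford–Rice: g(ψ) = Σ zᵢ(Kᵢ−1)/(1+ψ(Kᵢ−1)) = 0.
Check two-phase: ΣzᵢKᵢ = 1.0429 > 1 and Σzᵢ/Kᵢ = 1.1670 > 1, so g(0) = 0.0429 > 0 and g(1) = -0.1670 < 0.
Newton iteration, ψ⁰ = 0.5:
  ψ = 0.5000: g = -0.03099, g' = -0.1775 → ψ = 0.3254
  ψ = 0.3254: g = -0.00250, g' = -0.1514 → ψ = 0.3089
  ψ = 0.3089: g = -0.00001, g' = -0.1497 → ψ = 0.3088
Converged at ψ = 0.3088.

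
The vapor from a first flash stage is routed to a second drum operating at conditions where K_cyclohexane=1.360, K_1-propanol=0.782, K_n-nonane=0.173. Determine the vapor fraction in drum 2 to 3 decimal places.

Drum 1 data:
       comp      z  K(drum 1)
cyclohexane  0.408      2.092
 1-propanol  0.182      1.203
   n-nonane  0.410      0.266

V/F (drum 2) = 0.356

Drum 1:
Rachford–Rice: g(ψ₁) = Σ zᵢ(Kᵢ−1)/(1+ψ₁(Kᵢ−1)) = 0.
Feasibility: ΣzᵢKᵢ = 1.182, Σzᵢ/Kᵢ = 1.888 — both > 1, two phases present.
Newton–Raphson from ψ₁ = 0.5:
  ψ₁ = 0.500: g = -0.1537, g' = -0.761 → ψ₁ = 0.298
  ψ₁ = 0.298: g = -0.0142, g' = -0.646 → ψ₁ = 0.276
Converged at ψ₁ = 0.276.
Drum-1 compositions:
  cyclohexane: x = 0.314, y = 0.656
  1-propanol: x = 0.172, y = 0.207
  n-nonane: x = 0.514, y = 0.137
Drum-2 feed = drum-1 vapor: z₂ = (0.6559, 0.2073, 0.1368).
Drum 2:
Iterate (Newton) starting at ψ₂ = 0.5:
  ψ₂ = 0.500: g = -0.0435, g' = -0.345 → ψ₂ = 0.374
  ψ₂ = 0.374: g = -0.0049, g' = -0.274 → ψ₂ = 0.356
Converged at ψ₂ = 0.356.
  cyclohexane: x = 0.581, y = 0.791
  1-propanol: x = 0.225, y = 0.176
  n-nonane: x = 0.194, y = 0.034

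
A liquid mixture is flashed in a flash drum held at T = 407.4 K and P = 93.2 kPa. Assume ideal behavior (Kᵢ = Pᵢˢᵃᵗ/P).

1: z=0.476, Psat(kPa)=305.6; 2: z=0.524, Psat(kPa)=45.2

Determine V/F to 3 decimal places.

V/F = 0.694

Raoult's law: Kᵢ = Pᵢˢᵃᵗ/P = Pᵢˢᵃᵗ/93.2.
  K_1 = 305.6/93.2 = 3.27897, K_2 = 45.2/93.2 = 0.48498
Rachford–Rice: g(V/F) = Σ zᵢ(Kᵢ−1)/(1+V/F(Kᵢ−1)) = 0.
Check two-phase: ΣzᵢKᵢ = 1.815 > 1 and Σzᵢ/Kᵢ = 1.226 > 1, so g(0) = 0.815 > 0 and g(1) = -0.226 < 0.
Binary case is linear: z₁(K₁−1)(1+V/F(K₂−1)) + z₂(K₂−1)(1+V/F(K₁−1)) = 0
⇒ V/F = [z₁(K₁−1)+z₂(K₂−1)] / [−(K₁−1)(K₂−1)] = 0.8149/1.1737 = 0.694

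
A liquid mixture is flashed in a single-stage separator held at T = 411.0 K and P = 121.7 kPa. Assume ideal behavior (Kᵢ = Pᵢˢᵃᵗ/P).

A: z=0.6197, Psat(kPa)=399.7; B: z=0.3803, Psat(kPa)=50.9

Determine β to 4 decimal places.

Raoult's law: Kᵢ = Pᵢˢᵃᵗ/P = Pᵢˢᵃᵗ/121.7.
  K_A = 399.7/121.7 = 3.284306, K_B = 50.9/121.7 = 0.418242
Material balance + equilibrium reduce to Σ zᵢ(Kᵢ−1)/(1+β(Kᵢ−1)) = 0.
Feasibility: ΣzᵢKᵢ = 2.1943, Σzᵢ/Kᵢ = 1.0980 — both > 1, two phases present.
Binary case is linear: z₁(K₁−1)(1+β(K₂−1)) + z₂(K₂−1)(1+β(K₁−1)) = 0
⇒ β = [z₁(K₁−1)+z₂(K₂−1)] / [−(K₁−1)(K₂−1)] = 1.19434/1.32891 = 0.8987

β = 0.8987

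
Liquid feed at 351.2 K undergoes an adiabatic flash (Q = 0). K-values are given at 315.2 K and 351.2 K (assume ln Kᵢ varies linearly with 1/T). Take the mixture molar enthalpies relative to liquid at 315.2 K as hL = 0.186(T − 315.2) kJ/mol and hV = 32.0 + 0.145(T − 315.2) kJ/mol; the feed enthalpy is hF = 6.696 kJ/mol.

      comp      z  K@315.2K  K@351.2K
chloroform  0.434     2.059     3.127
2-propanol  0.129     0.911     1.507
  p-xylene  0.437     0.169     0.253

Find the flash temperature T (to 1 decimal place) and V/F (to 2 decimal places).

T = 320.0 K, V/F = 0.18

Adiabatic flash: solve Rachford–Rice at each trial T, then check hF = ψ·hV(T) + (1−ψ)·hL(T).
  T = 315.2 K: K = (2.059, 0.911, 0.169), RR gives ψ = 0.110, H_out = 3.536 kJ/mol
  T = 351.2 K: K = (3.127, 1.507, 0.253), RR gives ψ = 0.480, H_out = 21.360 kJ/mol
  T = 333.2 K: K = (2.566, 1.188, 0.209), RR gives ψ = 0.333, H_out = 13.768 kJ/mol
  T = 324.2 K: K = (2.306, 1.044, 0.189), RR gives ψ = 0.236, H_out = 9.146 kJ/mol
  T = 319.7 K: K = (2.181, 0.976, 0.179), RR gives ψ = 0.178, H_out = 6.497 kJ/mol
  T = 321.9 K: K = (2.241, 1.009, 0.183), RR gives ψ = 0.207, H_out = 7.826 kJ/mol
Linear interpolation between T = 319.7 (H_out = 6.497) and T = 321.9 (H_out = 7.826) on hF = 6.696 gives T ≈ 320.0 K, at which ψ = 0.18.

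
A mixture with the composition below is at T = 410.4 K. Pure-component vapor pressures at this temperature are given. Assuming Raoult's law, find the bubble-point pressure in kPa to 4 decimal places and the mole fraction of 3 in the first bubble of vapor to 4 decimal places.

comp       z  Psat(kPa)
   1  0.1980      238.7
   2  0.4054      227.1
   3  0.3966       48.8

Pbub = 158.6830 kPa, y_3 = 0.1220

At the bubble point ψ → 0, so ΣzᵢKᵢ = 1 with Kᵢ = Pᵢˢᵃᵗ/P ⇒ P = ΣzᵢPᵢˢᵃᵗ.
P = 0.1980·238.7 + 0.4054·227.1 + 0.3966·48.8 = 158.6830 kPa
yᵢ = zᵢPᵢˢᵃᵗ/P ⇒ y_3 = 0.3966·48.8/158.6830 = 0.1220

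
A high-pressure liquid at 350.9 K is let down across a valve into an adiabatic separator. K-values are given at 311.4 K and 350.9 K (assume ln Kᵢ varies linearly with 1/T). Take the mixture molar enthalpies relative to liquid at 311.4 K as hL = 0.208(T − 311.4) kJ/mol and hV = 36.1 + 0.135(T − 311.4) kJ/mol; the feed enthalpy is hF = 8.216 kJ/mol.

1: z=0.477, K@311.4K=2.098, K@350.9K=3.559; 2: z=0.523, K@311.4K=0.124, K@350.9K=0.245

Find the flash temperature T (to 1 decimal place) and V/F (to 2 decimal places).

T = 320.1 K, V/F = 0.18

Adiabatic flash: solve Rachford–Rice at each trial T, then check hF = ψ·hV(T) + (1−ψ)·hL(T).
  T = 311.4 K: K = (2.098, 0.124), RR gives ψ = 0.068, H_out = 2.462 kJ/mol
  T = 350.9 K: K = (3.559, 0.245), RR gives ψ = 0.427, H_out = 22.413 kJ/mol
  T = 331.1 K: K = (2.774, 0.178), RR gives ψ = 0.285, H_out = 13.987 kJ/mol
  T = 321.2 K: K = (2.421, 0.149), RR gives ψ = 0.193, H_out = 8.853 kJ/mol
  T = 316.3 K: K = (2.256, 0.136), RR gives ψ = 0.136, H_out = 5.876 kJ/mol
  T = 318.8 K: K = (2.340, 0.143), RR gives ψ = 0.166, H_out = 7.441 kJ/mol
Linear interpolation between T = 318.8 (H_out = 7.441) and T = 321.2 (H_out = 8.853) on hF = 8.216 gives T ≈ 320.1 K, at which ψ = 0.18.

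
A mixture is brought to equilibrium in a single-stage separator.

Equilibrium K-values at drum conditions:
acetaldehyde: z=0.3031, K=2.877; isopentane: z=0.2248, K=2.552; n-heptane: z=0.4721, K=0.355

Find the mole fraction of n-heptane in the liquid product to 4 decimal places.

Iterate (Newton) starting at ψ = 0.53:
  ψ = 0.5300: g = 0.01396, g' = -0.8848 → ψ = 0.5458
Converged at ψ = 0.5458.
Compositions from xᵢ = zᵢ/(1+ψ(Kᵢ−1)), yᵢ = Kᵢxᵢ:
  acetaldehyde: x = 0.1497, y = 0.4308
  isopentane: x = 0.1217, y = 0.3106
  n-heptane: x = 0.7286, y = 0.2586

x_n-heptane = 0.7286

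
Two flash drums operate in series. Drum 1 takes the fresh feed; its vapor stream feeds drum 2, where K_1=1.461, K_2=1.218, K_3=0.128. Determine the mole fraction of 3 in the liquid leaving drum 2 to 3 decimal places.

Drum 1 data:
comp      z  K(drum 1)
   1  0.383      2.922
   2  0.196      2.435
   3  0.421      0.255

x_3 (drum 2) = 0.301

Drum 1:
Let ψ₁ = V/F and solve Σ zᵢ(Kᵢ−1)/(1+ψ₁(Kᵢ−1)) = 0.
g(0) = ΣzᵢKᵢ − 1 = 0.704 and g(1) = 1 − Σzᵢ/Kᵢ = -0.863, so a root lies in (0, 1).
Iterate (Newton) starting at ψ₁ = 0.5:
  ψ₁ = 0.500: g = 0.0393, g' = -1.098 → ψ₁ = 0.536
  ψ₁ = 0.536: g = -0.0004, g' = -1.120 → ψ₁ = 0.535
Converged at ψ₁ = 0.535.
Drum-1 compositions:
  1: x = 0.189, y = 0.552
  2: x = 0.111, y = 0.270
  3: x = 0.700, y = 0.179
Drum-2 feed = drum-1 vapor: z₂ = (0.5515, 0.2699, 0.1786).
Drum 2:
Material balance + equilibrium reduce to Σ zᵢ(Kᵢ−1)/(1+ψ₂(Kᵢ−1)) = 0.
Feasibility: ΣzᵢKᵢ = 1.157, Σzᵢ/Kᵢ = 1.994 — both > 1, two phases present.
Newton iteration, ψ₂⁰ = 0.5:
  ψ₂ = 0.500: g = -0.0165, g' = -0.515 → ψ₂ = 0.468
  ψ₂ = 0.468: g = -0.0006, g' = -0.478 → ψ₂ = 0.467
Converged at ψ₂ = 0.467.
  1: x = 0.454, y = 0.663
  2: x = 0.245, y = 0.298
  3: x = 0.301, y = 0.039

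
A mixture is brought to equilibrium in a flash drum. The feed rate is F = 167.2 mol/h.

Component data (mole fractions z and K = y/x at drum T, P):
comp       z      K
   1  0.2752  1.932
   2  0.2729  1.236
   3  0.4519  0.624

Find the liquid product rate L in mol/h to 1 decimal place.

Rachford–Rice: g(ψ) = Σ zᵢ(Kᵢ−1)/(1+ψ(Kᵢ−1)) = 0.
Feasibility: ΣzᵢKᵢ = 1.1510, Σzᵢ/Kᵢ = 1.0874 — both > 1, two phases present.
Iterate (Newton) starting at ψ = 0.5:
  ψ = 0.5000: g = 0.02331, g' = -0.2203 → ψ = 0.6058
  ψ = 0.6058: g = 0.00024, g' = -0.2164 → ψ = 0.6069
Converged at ψ = 0.6069.
Then V = ψ·F = 0.6069·167.2 = 101.5 mol/h and L = F − V = 65.7 mol/h.

L = 65.7 mol/h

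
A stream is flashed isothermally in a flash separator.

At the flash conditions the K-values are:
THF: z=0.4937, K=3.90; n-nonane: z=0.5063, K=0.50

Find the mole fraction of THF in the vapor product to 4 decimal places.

y_THF = 0.5735

Binary case is linear: z₁(K₁−1)(1+β(K₂−1)) + z₂(K₂−1)(1+β(K₁−1)) = 0
⇒ β = [z₁(K₁−1)+z₂(K₂−1)] / [−(K₁−1)(K₂−1)] = 1.17858/1.45000 = 0.8128
Compositions from xᵢ = zᵢ/(1+β(Kᵢ−1)), yᵢ = Kᵢxᵢ:
  THF: x = 0.1471, y = 0.5735
  n-nonane: x = 0.8529, y = 0.4265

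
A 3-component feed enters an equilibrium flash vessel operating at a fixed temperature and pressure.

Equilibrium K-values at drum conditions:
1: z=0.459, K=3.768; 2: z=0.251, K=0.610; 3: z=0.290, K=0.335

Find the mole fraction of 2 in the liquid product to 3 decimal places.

x_2 = 0.333

Material balance + equilibrium reduce to Σ zᵢ(Kᵢ−1)/(1+V/F(Kᵢ−1)) = 0.
Feasibility: ΣzᵢKᵢ = 1.980, Σzᵢ/Kᵢ = 1.399 — both > 1, two phases present.
Iterate (Newton) starting at V/F = 0.5:
  V/F = 0.500: g = 0.1224, g' = -0.966 → V/F = 0.627
  V/F = 0.627: g = 0.0043, g' = -0.914 → V/F = 0.631
Converged at V/F = 0.631.
Compositions from xᵢ = zᵢ/(1+V/F(Kᵢ−1)), yᵢ = Kᵢxᵢ:
  1: x = 0.167, y = 0.629
  2: x = 0.333, y = 0.203
  3: x = 0.500, y = 0.167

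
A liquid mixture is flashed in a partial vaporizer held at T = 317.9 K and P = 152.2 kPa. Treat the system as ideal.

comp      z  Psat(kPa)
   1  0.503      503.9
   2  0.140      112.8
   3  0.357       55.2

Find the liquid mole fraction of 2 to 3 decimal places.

x_2 = 0.170

Raoult's law: Kᵢ = Pᵢˢᵃᵗ/P = Pᵢˢᵃᵗ/152.2.
  K_1 = 503.9/152.2 = 3.31078, K_2 = 112.8/152.2 = 0.74113, K_3 = 55.2/152.2 = 0.36268
Newton–Raphson from ψ = 0.31:
  ψ = 0.310: g = 0.3543, g' = -1.148 → ψ = 0.619
  ψ = 0.619: g = 0.0597, g' = -0.864 → ψ = 0.688
  ψ = 0.688: g = -0.0002, g' = -0.874 → ψ = 0.687
Converged at ψ = 0.687.
Compositions from xᵢ = zᵢ/(1+ψ(Kᵢ−1)), yᵢ = Kᵢxᵢ:
  1: x = 0.194, y = 0.643
  2: x = 0.170, y = 0.126
  3: x = 0.635, y = 0.230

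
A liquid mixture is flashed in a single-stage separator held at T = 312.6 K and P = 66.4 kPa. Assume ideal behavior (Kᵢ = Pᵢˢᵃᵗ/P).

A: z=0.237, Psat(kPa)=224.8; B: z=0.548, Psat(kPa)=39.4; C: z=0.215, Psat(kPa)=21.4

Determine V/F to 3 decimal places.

Raoult's law: Kᵢ = Pᵢˢᵃᵗ/P = Pᵢˢᵃᵗ/66.4.
  K_A = 224.8/66.4 = 3.38554, K_B = 39.4/66.4 = 0.59337, K_C = 21.4/66.4 = 0.32229
Rachford–Rice: g(V/F) = Σ zᵢ(Kᵢ−1)/(1+V/F(Kᵢ−1)) = 0.
Check two-phase: ΣzᵢKᵢ = 1.197 > 1 and Σzᵢ/Kᵢ = 1.661 > 1, so g(0) = 0.197 > 0 and g(1) = -0.661 < 0.
Newton–Raphson from V/F = 0.39:
  V/F = 0.390: g = -0.1700, g' = -0.672 → V/F = 0.137
  V/F = 0.137: g = 0.0294, g' = -0.987 → V/F = 0.167
  V/F = 0.167: g = 0.0010, g' = -0.920 → V/F = 0.168
Converged at V/F = 0.168.

V/F = 0.168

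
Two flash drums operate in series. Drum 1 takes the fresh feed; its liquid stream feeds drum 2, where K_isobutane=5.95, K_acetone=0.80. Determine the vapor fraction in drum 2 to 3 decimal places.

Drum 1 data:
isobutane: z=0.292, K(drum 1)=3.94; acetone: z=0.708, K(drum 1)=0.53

Drum 1:
Material balance + equilibrium reduce to Σ zᵢ(Kᵢ−1)/(1+ψ₁(Kᵢ−1)) = 0.
Feasibility: ΣzᵢKᵢ = 1.526, Σzᵢ/Kᵢ = 1.410 — both > 1, two phases present.
Binary case is linear: z₁(K₁−1)(1+ψ₁(K₂−1)) + z₂(K₂−1)(1+ψ₁(K₁−1)) = 0
⇒ ψ₁ = [z₁(K₁−1)+z₂(K₂−1)] / [−(K₁−1)(K₂−1)] = 0.5257/1.3818 = 0.380
Drum-1 compositions:
  isobutane: x = 0.138, y = 0.543
  acetone: x = 0.862, y = 0.457
Drum-2 feed = drum-1 liquid: z₂ = (0.1378, 0.8622).
Drum 2:
Material balance + equilibrium reduce to Σ zᵢ(Kᵢ−1)/(1+ψ₂(Kᵢ−1)) = 0.
g(0) = ΣzᵢKᵢ − 1 = 0.510 and g(1) = 1 − Σzᵢ/Kᵢ = -0.101, so a root lies in (0, 1).
Binary case is linear: z₁(K₁−1)(1+ψ₂(K₂−1)) + z₂(K₂−1)(1+ψ₂(K₁−1)) = 0
⇒ ψ₂ = [z₁(K₁−1)+z₂(K₂−1)] / [−(K₁−1)(K₂−1)] = 0.5098/0.9900 = 0.515
  isobutane: x = 0.039, y = 0.231
  acetone: x = 0.961, y = 0.769

V/F (drum 2) = 0.515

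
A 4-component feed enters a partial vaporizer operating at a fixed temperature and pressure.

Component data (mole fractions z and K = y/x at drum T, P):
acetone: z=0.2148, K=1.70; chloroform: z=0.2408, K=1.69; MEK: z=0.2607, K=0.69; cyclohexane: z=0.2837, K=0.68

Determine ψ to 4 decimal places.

Let ψ = V/F and solve Σ zᵢ(Kᵢ−1)/(1+ψ(Kᵢ−1)) = 0.
Check two-phase: ΣzᵢKᵢ = 1.1449 > 1 and Σzᵢ/Kᵢ = 1.0639 > 1, so g(0) = 0.1449 > 0 and g(1) = -0.0639 < 0.
Newton–Raphson from ψ = 0.69:
  ψ = 0.6900: g = -0.00537, g' = -0.1889 → ψ = 0.6616
Converged at ψ = 0.6616.

ψ = 0.6616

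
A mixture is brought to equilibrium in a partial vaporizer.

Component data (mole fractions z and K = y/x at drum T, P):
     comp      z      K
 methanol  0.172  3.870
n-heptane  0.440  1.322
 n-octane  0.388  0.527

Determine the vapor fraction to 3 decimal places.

Rachford–Rice: g(ψ) = Σ zᵢ(Kᵢ−1)/(1+ψ(Kᵢ−1)) = 0.
Check two-phase: ΣzᵢKᵢ = 1.452 > 1 and Σzᵢ/Kᵢ = 1.114 > 1, so g(0) = 0.452 > 0 and g(1) = -0.114 < 0.
Newton–Raphson from ψ = 0.5:
  ψ = 0.500: g = 0.0844, g' = -0.422 → ψ = 0.700
  ψ = 0.700: g = 0.0053, g' = -0.381 → ψ = 0.714
Converged at ψ = 0.714.

ψ = 0.714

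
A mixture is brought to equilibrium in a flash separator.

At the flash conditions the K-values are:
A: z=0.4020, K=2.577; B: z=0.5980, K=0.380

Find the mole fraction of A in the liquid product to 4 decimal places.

x_A = 0.2822

Material balance + equilibrium reduce to Σ zᵢ(Kᵢ−1)/(1+β(Kᵢ−1)) = 0.
Check two-phase: ΣzᵢKᵢ = 1.2632 > 1 and Σzᵢ/Kᵢ = 1.7297 > 1, so g(0) = 0.2632 > 0 and g(1) = -0.7297 < 0.
Binary case is linear: z₁(K₁−1)(1+β(K₂−1)) + z₂(K₂−1)(1+β(K₁−1)) = 0
⇒ β = [z₁(K₁−1)+z₂(K₂−1)] / [−(K₁−1)(K₂−1)] = 0.26319/0.97774 = 0.2692
Compositions from xᵢ = zᵢ/(1+β(Kᵢ−1)), yᵢ = Kᵢxᵢ:
  A: x = 0.2822, y = 0.7272
  B: x = 0.7178, y = 0.2728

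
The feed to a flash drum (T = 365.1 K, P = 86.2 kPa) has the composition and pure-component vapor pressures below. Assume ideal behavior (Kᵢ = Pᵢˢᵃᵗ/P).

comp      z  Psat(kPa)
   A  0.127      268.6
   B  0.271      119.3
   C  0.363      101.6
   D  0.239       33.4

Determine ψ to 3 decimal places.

ψ = 0.679

Raoult's law: Kᵢ = Pᵢˢᵃᵗ/P = Pᵢˢᵃᵗ/86.2.
  K_A = 268.6/86.2 = 3.11601, K_B = 119.3/86.2 = 1.38399, K_C = 101.6/86.2 = 1.17865, K_D = 33.4/86.2 = 0.38747
Newton–Raphson from ψ = 0.67:
  ψ = 0.670: g = 0.0035, g' = -0.390 → ψ = 0.679
Converged at ψ = 0.679.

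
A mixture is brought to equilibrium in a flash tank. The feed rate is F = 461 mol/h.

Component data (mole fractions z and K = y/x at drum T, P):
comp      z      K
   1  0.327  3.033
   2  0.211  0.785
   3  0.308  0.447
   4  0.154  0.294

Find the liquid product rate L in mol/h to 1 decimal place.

L = 309.5 mol/h

Newton–Raphson from V/F = 0.5:
  V/F = 0.500: g = -0.1246, g' = -0.708 → V/F = 0.324
  V/F = 0.324: g = 0.0036, g' = -0.771 → V/F = 0.329
Converged at V/F = 0.329.
Then V = V/F·F = 0.3286·461 = 151.5 mol/h and L = F − V = 309.5 mol/h.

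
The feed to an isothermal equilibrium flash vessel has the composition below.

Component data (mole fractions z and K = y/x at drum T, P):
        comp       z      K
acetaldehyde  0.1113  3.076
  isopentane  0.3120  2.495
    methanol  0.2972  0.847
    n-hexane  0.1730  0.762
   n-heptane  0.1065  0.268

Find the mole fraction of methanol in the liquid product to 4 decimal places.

x_methanol = 0.3395

Material balance + equilibrium reduce to Σ zᵢ(Kᵢ−1)/(1+ψ(Kᵢ−1)) = 0.
g(0) = ΣzᵢKᵢ − 1 = 0.5329 and g(1) = 1 − Σzᵢ/Kᵢ = -0.1365, so a root lies in (0, 1).
Newton–Raphson from ψ = 0.35:
  ψ = 0.3500: g = 0.24227, g' = -0.5840 → ψ = 0.7648
  ψ = 0.7648: g = 0.02795, g' = -0.5415 → ψ = 0.8164
  ψ = 0.8164: g = -0.00102, g' = -0.5841 → ψ = 0.8147
Converged at ψ = 0.8147.
Compositions from xᵢ = zᵢ/(1+ψ(Kᵢ−1)), yᵢ = Kᵢxᵢ:
  acetaldehyde: x = 0.0414, y = 0.1272
  isopentane: x = 0.1407, y = 0.3510
  methanol: x = 0.3395, y = 0.2876
  n-hexane: x = 0.2146, y = 0.1635
  n-heptane: x = 0.2638, y = 0.0707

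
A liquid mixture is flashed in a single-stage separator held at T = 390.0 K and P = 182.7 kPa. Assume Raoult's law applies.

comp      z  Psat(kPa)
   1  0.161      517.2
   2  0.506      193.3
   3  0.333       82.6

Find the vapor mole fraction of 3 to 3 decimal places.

Raoult's law: Kᵢ = Pᵢˢᵃᵗ/P = Pᵢˢᵃᵗ/182.7.
  K_1 = 517.2/182.7 = 2.83087, K_2 = 193.3/182.7 = 1.05802, K_3 = 82.6/182.7 = 0.45211
Iterate (Newton) starting at ψ = 0.5:
  ψ = 0.500: g = -0.0689, g' = -0.338 → ψ = 0.296
  ψ = 0.296: g = 0.0021, g' = -0.371 → ψ = 0.302
Converged at ψ = 0.302.
Compositions from xᵢ = zᵢ/(1+ψ(Kᵢ−1)), yᵢ = Kᵢxᵢ:
  1: x = 0.104, y = 0.293
  2: x = 0.497, y = 0.526
  3: x = 0.399, y = 0.180

y_3 = 0.180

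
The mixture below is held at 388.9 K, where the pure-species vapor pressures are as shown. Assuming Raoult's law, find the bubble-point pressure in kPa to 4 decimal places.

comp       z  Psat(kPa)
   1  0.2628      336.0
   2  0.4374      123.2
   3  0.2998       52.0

At the bubble point ψ → 0, so ΣzᵢKᵢ = 1 with Kᵢ = Pᵢˢᵃᵗ/P ⇒ P = ΣzᵢPᵢˢᵃᵗ.
P = 0.2628·336.0 + 0.4374·123.2 + 0.2998·52.0 = 157.7781 kPa

Pbub = 157.7781 kPa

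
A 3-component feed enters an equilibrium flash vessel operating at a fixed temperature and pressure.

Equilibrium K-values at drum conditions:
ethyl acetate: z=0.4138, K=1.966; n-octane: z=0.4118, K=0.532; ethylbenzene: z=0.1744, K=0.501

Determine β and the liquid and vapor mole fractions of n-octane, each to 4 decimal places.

β = 0.2602, x_n-octane = 0.4689, y_n-octane = 0.2494

Let β = V/F and solve Σ zᵢ(Kᵢ−1)/(1+β(Kᵢ−1)) = 0.
Feasibility: ΣzᵢKᵢ = 1.1200, Σzᵢ/Kᵢ = 1.3326 — both > 1, two phases present.
Newton iteration, β⁰ = 0.5:
  β = 0.5000: g = -0.09801, g' = -0.4064 → β = 0.2588
  β = 0.2588: g = 0.00056, g' = -0.4212 → β = 0.2602
Converged at β = 0.2602.
Compositions from xᵢ = zᵢ/(1+β(Kᵢ−1)), yᵢ = Kᵢxᵢ:
  ethyl acetate: x = 0.3307, y = 0.6501
  n-octane: x = 0.4689, y = 0.2494
  ethylbenzene: x = 0.2004, y = 0.1004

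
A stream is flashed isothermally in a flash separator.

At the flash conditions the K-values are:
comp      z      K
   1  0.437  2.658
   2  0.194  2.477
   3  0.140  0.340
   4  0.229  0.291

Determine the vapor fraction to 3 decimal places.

Let ψ = V/F and solve Σ zᵢ(Kᵢ−1)/(1+ψ(Kᵢ−1)) = 0.
Check two-phase: ΣzᵢKᵢ = 1.756 > 1 and Σzᵢ/Kᵢ = 1.441 > 1, so g(0) = 0.756 > 0 and g(1) = -0.441 < 0.
Newton–Raphson from ψ = 0.32:
  ψ = 0.320: g = 0.3408, g' = -0.999 → ψ = 0.661
  ψ = 0.661: g = 0.0209, g' = -0.982 → ψ = 0.683
  ψ = 0.683: g = -0.0002, g' = -1.004 → ψ = 0.682
Converged at ψ = 0.682.

ψ = 0.682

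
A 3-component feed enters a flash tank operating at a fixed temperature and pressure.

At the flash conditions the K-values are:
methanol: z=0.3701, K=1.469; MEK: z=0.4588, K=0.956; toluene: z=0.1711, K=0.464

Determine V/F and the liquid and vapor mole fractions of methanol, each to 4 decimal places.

Newton iteration, V/F⁰ = 0.5:
  V/F = 0.5000: g = -0.00532, g' = -0.1461 → V/F = 0.4636
  V/F = 0.4636: g = -0.00006, g' = -0.1429 → V/F = 0.4631
Converged at V/F = 0.4631.
Compositions from xᵢ = zᵢ/(1+V/F(Kᵢ−1)), yᵢ = Kᵢxᵢ:
  methanol: x = 0.3041, y = 0.4467
  MEK: x = 0.4683, y = 0.4477
  toluene: x = 0.2276, y = 0.1056

V/F = 0.4631, x_methanol = 0.3041, y_methanol = 0.4467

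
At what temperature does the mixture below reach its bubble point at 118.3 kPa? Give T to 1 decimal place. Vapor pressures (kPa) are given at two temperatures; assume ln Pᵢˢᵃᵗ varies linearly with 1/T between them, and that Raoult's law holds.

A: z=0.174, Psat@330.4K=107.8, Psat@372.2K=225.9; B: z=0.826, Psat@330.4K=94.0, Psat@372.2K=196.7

T = 341.0 K

Bubble-point temperature: ΣzᵢPᵢˢᵃᵗ(T) = P. Interpolate ln Pᵢˢᵃᵗ = aᵢ + bᵢ/T.
  T = 330.4 K: ΣzᵢPᵢˢᵃᵗ = 96.40 kPa
  T = 372.2 K: ΣzᵢPᵢˢᵃᵗ = 201.78 kPa
  T = 351.3 K: ΣzᵢPᵢˢᵃᵗ = 142.57 kPa
  T = 340.9 K: ΣzᵢPᵢˢᵃᵗ = 118.05 kPa
  T = 346.1 K: ΣzᵢPᵢˢᵃᵗ = 129.92 kPa
  T = 343.5 K: ΣzᵢPᵢˢᵃᵗ = 123.89 kPa
Interpolating between 340.9 K and 343.5 K gives T ≈ 341.0 K.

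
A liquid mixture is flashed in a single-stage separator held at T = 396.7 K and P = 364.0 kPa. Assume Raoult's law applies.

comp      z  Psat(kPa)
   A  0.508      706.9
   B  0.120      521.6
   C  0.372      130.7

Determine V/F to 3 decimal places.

V/F = 0.531

Raoult's law: Kᵢ = Pᵢˢᵃᵗ/P = Pᵢˢᵃᵗ/364.0.
  K_A = 706.9/364.0 = 1.94203, K_B = 521.6/364.0 = 1.43297, K_C = 130.7/364.0 = 0.35907
Material balance + equilibrium reduce to Σ zᵢ(Kᵢ−1)/(1+V/F(Kᵢ−1)) = 0.
g(0) = ΣzᵢKᵢ − 1 = 0.292 and g(1) = 1 − Σzᵢ/Kᵢ = -0.381, so a root lies in (0, 1).
Newton iteration, V/F⁰ = 0.67:
  V/F = 0.670: g = -0.0842, g' = -0.652 → V/F = 0.541
  V/F = 0.541: g = -0.0058, g' = -0.571 → V/F = 0.531
Converged at V/F = 0.531.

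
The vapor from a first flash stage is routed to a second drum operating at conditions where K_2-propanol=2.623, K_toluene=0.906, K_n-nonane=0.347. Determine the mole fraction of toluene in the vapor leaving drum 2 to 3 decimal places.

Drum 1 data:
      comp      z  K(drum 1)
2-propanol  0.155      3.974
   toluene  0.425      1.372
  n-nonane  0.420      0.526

Drum 1:
Newton iteration, ψ₁⁰ = 0.44:
  ψ₁ = 0.440: g = 0.0840, g' = -0.451 → ψ₁ = 0.626
  ψ₁ = 0.626: g = 0.0062, g' = -0.397 → ψ₁ = 0.642
Converged at ψ₁ = 0.642.
Drum-1 compositions:
  2-propanol: x = 0.053, y = 0.212
  toluene: x = 0.343, y = 0.471
  n-nonane: x = 0.604, y = 0.318
Drum-2 feed = drum-1 vapor: z₂ = (0.2118, 0.4707, 0.3175).
Drum 2:
Let ψ₂ = V/F and solve Σ zᵢ(Kᵢ−1)/(1+ψ₂(Kᵢ−1)) = 0.
Check two-phase: ΣzᵢKᵢ = 1.092 > 1 and Σzᵢ/Kᵢ = 1.515 > 1, so g(0) = 0.092 > 0 and g(1) = -0.515 < 0.
Newton–Raphson from ψ₂ = 0.5:
  ψ₂ = 0.500: g = -0.1645, g' = -0.473 → ψ₂ = 0.152
  ψ₂ = 0.152: g = 0.0005, g' = -0.530 → ψ₂ = 0.153
Converged at ψ₂ = 0.153.
  2-propanol: x = 0.170, y = 0.445
  toluene: x = 0.478, y = 0.433
  n-nonane: x = 0.353, y = 0.122

y_toluene (drum 2) = 0.433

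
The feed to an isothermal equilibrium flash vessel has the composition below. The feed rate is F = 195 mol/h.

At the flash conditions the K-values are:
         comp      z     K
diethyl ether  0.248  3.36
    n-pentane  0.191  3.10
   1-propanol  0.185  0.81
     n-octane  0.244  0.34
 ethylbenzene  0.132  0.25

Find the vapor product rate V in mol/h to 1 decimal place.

Let ψ = V/F and solve Σ zᵢ(Kᵢ−1)/(1+ψ(Kᵢ−1)) = 0.
g(0) = ΣzᵢKᵢ − 1 = 0.691 and g(1) = 1 − Σzᵢ/Kᵢ = -0.609, so a root lies in (0, 1).
Newton iteration, ψ⁰ = 0.56:
  ψ = 0.560: g = -0.0291, g' = -0.931 → ψ = 0.529
Converged at ψ = 0.529.
Then V = ψ·F = 0.5287·195 = 103.1 mol/h and L = F − V = 91.9 mol/h.

V = 103.1 mol/h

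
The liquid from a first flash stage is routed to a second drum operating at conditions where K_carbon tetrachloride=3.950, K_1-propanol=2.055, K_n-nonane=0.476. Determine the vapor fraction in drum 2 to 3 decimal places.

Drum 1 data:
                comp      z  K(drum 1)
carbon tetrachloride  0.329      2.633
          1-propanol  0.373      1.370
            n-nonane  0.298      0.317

Drum 1:
Let ψ₁ = V/F and solve Σ zᵢ(Kᵢ−1)/(1+ψ₁(Kᵢ−1)) = 0.
g(0) = ΣzᵢKᵢ − 1 = 0.472 and g(1) = 1 − Σzᵢ/Kᵢ = -0.337, so a root lies in (0, 1).
Newton iteration, ψ₁⁰ = 0.32:
  ψ₁ = 0.320: g = 0.2158, g' = -0.647 → ψ₁ = 0.654
  ψ₁ = 0.654: g = 0.0034, g' = -0.692 → ψ₁ = 0.658
Converged at ψ₁ = 0.658.
Drum-1 compositions:
  carbon tetrachloride: x = 0.159, y = 0.417
  1-propanol: x = 0.300, y = 0.411
  n-nonane: x = 0.542, y = 0.172
Drum-2 feed = drum-1 liquid: z₂ = (0.1585, 0.2999, 0.5415).
Drum 2:
Rachford–Rice: g(ψ₂) = Σ zᵢ(Kᵢ−1)/(1+ψ₂(Kᵢ−1)) = 0.
Check two-phase: ΣzᵢKᵢ = 1.500 > 1 and Σzᵢ/Kᵢ = 1.324 > 1, so g(0) = 0.500 > 0 and g(1) = -0.324 < 0.
Newton–Raphson from ψ₂ = 0.5:
  ψ₂ = 0.500: g = 0.0116, g' = -0.641 → ψ₂ = 0.518
Converged at ψ₂ = 0.518.
  carbon tetrachloride: x = 0.063, y = 0.248
  1-propanol: x = 0.194, y = 0.398
  n-nonane: x = 0.743, y = 0.354

V/F (drum 2) = 0.518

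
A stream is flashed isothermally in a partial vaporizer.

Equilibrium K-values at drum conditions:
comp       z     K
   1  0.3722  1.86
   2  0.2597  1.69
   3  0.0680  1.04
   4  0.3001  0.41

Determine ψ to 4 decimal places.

Material balance + equilibrium reduce to Σ zᵢ(Kᵢ−1)/(1+ψ(Kᵢ−1)) = 0.
Check two-phase: ΣzᵢKᵢ = 1.3249 > 1 and Σzᵢ/Kᵢ = 1.1511 > 1, so g(0) = 0.3249 > 0 and g(1) = -0.1511 < 0.
Newton iteration, ψ⁰ = 0.5:
  ψ = 0.5000: g = 0.10859, g' = -0.4133 → ψ = 0.7628
  ψ = 0.7628: g = -0.00861, g' = -0.4989 → ψ = 0.7455
  ψ = 0.7455: g = -0.00009, g' = -0.4892 → ψ = 0.7453
Converged at ψ = 0.7453.

ψ = 0.7453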